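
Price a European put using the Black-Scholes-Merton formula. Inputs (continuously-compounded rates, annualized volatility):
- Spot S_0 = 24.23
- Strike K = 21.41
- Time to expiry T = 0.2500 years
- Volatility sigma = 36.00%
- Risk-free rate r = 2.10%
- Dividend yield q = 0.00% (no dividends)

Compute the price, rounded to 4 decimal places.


Answer: Price = 0.5667

Derivation:
d1 = (ln(S/K) + (r - q + 0.5*sigma^2) * T) / (sigma * sqrt(T)) = 0.80657462
d2 = d1 - sigma * sqrt(T) = 0.62657462
exp(-rT) = 0.99476376; exp(-qT) = 1.00000000
P = K * exp(-rT) * N(-d2) - S_0 * exp(-qT) * N(-d1)
N(-d1) = 0.20995580; N(-d2) = 0.26546905
P = 21.4100 * 0.99476376 * 0.26546905 - 24.2300 * 1.00000000 * 0.20995580 = 0.5667


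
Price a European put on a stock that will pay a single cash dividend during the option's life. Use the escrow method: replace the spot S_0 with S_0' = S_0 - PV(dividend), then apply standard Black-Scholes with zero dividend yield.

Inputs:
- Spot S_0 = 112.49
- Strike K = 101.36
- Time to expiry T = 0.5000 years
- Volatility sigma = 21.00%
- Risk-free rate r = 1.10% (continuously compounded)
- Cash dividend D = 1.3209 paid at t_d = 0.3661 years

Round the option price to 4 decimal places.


Answer: Price = 2.4007

Derivation:
PV(D) = D * exp(-r * t_d) = 1.3209 * 0.99598100 = 1.31559130
S_0' = S_0 - PV(D) = 112.4900 - 1.31559130 = 111.17440870
d1 = (ln(S_0'/K) + (r + sigma^2/2)*T) / (sigma*sqrt(T)) = 0.73368512
d2 = d1 - sigma*sqrt(T) = 0.58519269
exp(-rT) = 0.99451510
N(-d1) = 0.23157034; N(-d2) = 0.27920908
P = K * exp(-rT) * N(-d2) - S_0' * N(-d1) = 101.3600 * 0.99451510 * 0.27920908 - 111.17440870 * 0.23157034 = 2.4007


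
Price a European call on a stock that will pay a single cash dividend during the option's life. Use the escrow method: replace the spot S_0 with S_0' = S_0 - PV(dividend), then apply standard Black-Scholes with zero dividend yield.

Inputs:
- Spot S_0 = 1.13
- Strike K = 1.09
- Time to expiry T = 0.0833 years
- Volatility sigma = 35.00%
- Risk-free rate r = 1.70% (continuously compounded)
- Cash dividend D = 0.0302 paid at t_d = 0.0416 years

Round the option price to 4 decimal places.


PV(D) = D * exp(-r * t_d) = 0.0302 * 0.99929305 = 0.03017865
S_0' = S_0 - PV(D) = 1.1300 - 0.03017865 = 1.09982135
d1 = (ln(S_0'/K) + (r + sigma^2/2)*T) / (sigma*sqrt(T)) = 0.15332495
d2 = d1 - sigma*sqrt(T) = 0.05230886
exp(-rT) = 0.99858490
N(d1) = 0.56092899; N(d2) = 0.52085870
C = S_0' * N(d1) - K * exp(-rT) * N(d2) = 1.09982135 * 0.56092899 - 1.0900 * 0.99858490 * 0.52085870 = 0.0500

Answer: Price = 0.0500


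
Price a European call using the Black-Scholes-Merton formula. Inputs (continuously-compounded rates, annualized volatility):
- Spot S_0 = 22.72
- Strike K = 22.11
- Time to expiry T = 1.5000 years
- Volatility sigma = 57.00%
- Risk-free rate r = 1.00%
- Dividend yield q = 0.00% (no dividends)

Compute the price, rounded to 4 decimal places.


Answer: Price = 6.5535

Derivation:
d1 = (ln(S/K) + (r - q + 0.5*sigma^2) * T) / (sigma * sqrt(T)) = 0.40952403
d2 = d1 - sigma * sqrt(T) = -0.28858055
exp(-rT) = 0.98511194; exp(-qT) = 1.00000000
C = S_0 * exp(-qT) * N(d1) - K * exp(-rT) * N(d2)
N(d1) = 0.65892243; N(d2) = 0.38645119
C = 22.7200 * 1.00000000 * 0.65892243 - 22.1100 * 0.98511194 * 0.38645119 = 6.5535


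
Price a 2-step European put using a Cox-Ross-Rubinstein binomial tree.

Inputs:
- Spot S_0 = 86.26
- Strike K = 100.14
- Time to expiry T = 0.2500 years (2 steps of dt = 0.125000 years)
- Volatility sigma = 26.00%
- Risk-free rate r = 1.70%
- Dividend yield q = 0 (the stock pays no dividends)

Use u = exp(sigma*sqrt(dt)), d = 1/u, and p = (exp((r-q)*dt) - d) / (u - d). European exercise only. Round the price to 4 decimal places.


dt = T/N = 0.125000
u = exp(sigma*sqrt(dt)) = 1.096281; d = 1/u = 0.912175
p = (exp((r-q)*dt) - d) / (u - d) = 0.488590
Discount per step: exp(-r*dt) = 0.997877
Stock lattice S(k, i) with i counting down-moves:
  k=0: S(0,0) = 86.2600
  k=1: S(1,0) = 94.5652; S(1,1) = 78.6842
  k=2: S(2,0) = 103.6701; S(2,1) = 86.2600; S(2,2) = 71.7737
Terminal payoffs V(N, i) = max(K - S_T, 0):
  V(2,0) = 0.000000; V(2,1) = 13.880000; V(2,2) = 28.366292
Backward induction: V(k, i) = exp(-r*dt) * [p * V(k+1, i) + (1-p) * V(k+1, i+1)].
  V(1,0) = exp(-r*dt) * [p*0.000000 + (1-p)*13.880000] = 7.083307
  V(1,1) = exp(-r*dt) * [p*13.880000 + (1-p)*28.366292] = 21.243249
  V(0,0) = exp(-r*dt) * [p*7.083307 + (1-p)*21.243249] = 14.294440

Answer: Price = V(0,0) = 14.2944


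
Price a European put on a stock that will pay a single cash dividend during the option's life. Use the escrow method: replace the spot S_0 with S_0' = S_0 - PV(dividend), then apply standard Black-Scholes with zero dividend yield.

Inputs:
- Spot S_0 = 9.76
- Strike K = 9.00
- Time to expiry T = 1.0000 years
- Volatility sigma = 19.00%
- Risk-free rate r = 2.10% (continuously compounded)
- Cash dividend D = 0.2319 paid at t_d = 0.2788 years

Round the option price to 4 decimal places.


Answer: Price = 0.3936

Derivation:
PV(D) = D * exp(-r * t_d) = 0.2319 * 0.99416231 = 0.23054624
S_0' = S_0 - PV(D) = 9.7600 - 0.23054624 = 9.52945376
d1 = (ln(S_0'/K) + (r + sigma^2/2)*T) / (sigma*sqrt(T)) = 0.50638327
d2 = d1 - sigma*sqrt(T) = 0.31638327
exp(-rT) = 0.97921896
N(-d1) = 0.30629381; N(-d2) = 0.37585581
P = K * exp(-rT) * N(-d2) - S_0' * N(-d1) = 9.0000 * 0.97921896 * 0.37585581 - 9.52945376 * 0.30629381 = 0.3936


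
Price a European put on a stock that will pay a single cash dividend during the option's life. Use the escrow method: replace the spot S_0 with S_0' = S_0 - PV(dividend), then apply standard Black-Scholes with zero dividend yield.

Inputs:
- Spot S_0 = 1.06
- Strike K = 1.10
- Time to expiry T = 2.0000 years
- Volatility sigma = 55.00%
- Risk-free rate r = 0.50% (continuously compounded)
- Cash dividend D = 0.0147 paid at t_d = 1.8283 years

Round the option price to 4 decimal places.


Answer: Price = 0.3452

Derivation:
PV(D) = D * exp(-r * t_d) = 0.0147 * 0.99090016 = 0.01456623
S_0' = S_0 - PV(D) = 1.0600 - 0.01456623 = 1.04543377
d1 = (ln(S_0'/K) + (r + sigma^2/2)*T) / (sigma*sqrt(T)) = 0.33635361
d2 = d1 - sigma*sqrt(T) = -0.44146385
exp(-rT) = 0.99004983
N(-d1) = 0.36830211; N(-d2) = 0.67056139
P = K * exp(-rT) * N(-d2) - S_0' * N(-d1) = 1.1000 * 0.99004983 * 0.67056139 - 1.04543377 * 0.36830211 = 0.3452


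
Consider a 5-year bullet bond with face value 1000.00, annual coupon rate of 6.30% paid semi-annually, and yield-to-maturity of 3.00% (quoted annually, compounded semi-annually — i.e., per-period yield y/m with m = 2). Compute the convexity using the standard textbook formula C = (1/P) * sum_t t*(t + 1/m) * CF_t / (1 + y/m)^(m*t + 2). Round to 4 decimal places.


Answer: Convexity = 22.5653

Derivation:
Coupon per period c = face * coupon_rate / m = 31.500000
Periods per year m = 2; per-period yield y/m = 0.015000
Number of cashflows N = 10
Cashflows (t years, CF_t, discount factor 1/(1+y/m)^(m*t), PV):
  t = 0.5000: CF_t = 31.500000, DF = 0.985222, PV = 31.034483
  t = 1.0000: CF_t = 31.500000, DF = 0.970662, PV = 30.575845
  t = 1.5000: CF_t = 31.500000, DF = 0.956317, PV = 30.123985
  t = 2.0000: CF_t = 31.500000, DF = 0.942184, PV = 29.678803
  t = 2.5000: CF_t = 31.500000, DF = 0.928260, PV = 29.240200
  t = 3.0000: CF_t = 31.500000, DF = 0.914542, PV = 28.808079
  t = 3.5000: CF_t = 31.500000, DF = 0.901027, PV = 28.382344
  t = 4.0000: CF_t = 31.500000, DF = 0.887711, PV = 27.962900
  t = 4.5000: CF_t = 31.500000, DF = 0.874592, PV = 27.549656
  t = 5.0000: CF_t = 1031.500000, DF = 0.861667, PV = 888.809750
Price P = sum_t PV_t = 1152.166045
Convexity numerator sum_t t*(t + 1/m) * CF_t / (1+y/m)^(m*t + 2):
  t = 0.5000: term = 15.061993
  t = 1.0000: term = 44.518205
  t = 1.5000: term = 87.720601
  t = 2.0000: term = 144.040395
  t = 2.5000: term = 212.867579
  t = 3.0000: term = 293.610454
  t = 3.5000: term = 385.695178
  t = 4.0000: term = 488.565320
  t = 4.5000: term = 601.681429
  t = 5.0000: term = 23725.174706
Convexity = (1/P) * sum = 25998.935861 / 1152.166045 = 22.565268


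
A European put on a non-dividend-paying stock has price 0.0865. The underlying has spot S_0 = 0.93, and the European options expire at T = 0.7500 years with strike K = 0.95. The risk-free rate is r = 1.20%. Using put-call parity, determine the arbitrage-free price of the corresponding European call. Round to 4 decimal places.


Put-call parity: C - P = S_0 * exp(-qT) - K * exp(-rT).
S_0 * exp(-qT) = 0.9300 * 1.00000000 = 0.93000000
K * exp(-rT) = 0.9500 * 0.99104038 = 0.94148836
C = P + S*exp(-qT) - K*exp(-rT)
C = 0.0865 + 0.93000000 - 0.94148836 = 0.0750

Answer: Call price = 0.0750


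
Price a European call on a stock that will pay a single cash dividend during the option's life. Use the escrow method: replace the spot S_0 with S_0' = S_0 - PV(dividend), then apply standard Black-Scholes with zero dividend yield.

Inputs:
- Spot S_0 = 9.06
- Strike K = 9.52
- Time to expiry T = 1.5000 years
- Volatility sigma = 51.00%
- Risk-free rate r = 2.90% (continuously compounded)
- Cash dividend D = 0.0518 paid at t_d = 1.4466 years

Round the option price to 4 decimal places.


Answer: Price = 2.1702

Derivation:
PV(D) = D * exp(-r * t_d) = 0.0518 * 0.95891638 = 0.04967187
S_0' = S_0 - PV(D) = 9.0600 - 0.04967187 = 9.01032813
d1 = (ln(S_0'/K) + (r + sigma^2/2)*T) / (sigma*sqrt(T)) = 0.29386135
d2 = d1 - sigma*sqrt(T) = -0.33075854
exp(-rT) = 0.95743255
N(d1) = 0.61556807; N(d2) = 0.37041344
C = S_0' * N(d1) - K * exp(-rT) * N(d2) = 9.01032813 * 0.61556807 - 9.5200 * 0.95743255 * 0.37041344 = 2.1702


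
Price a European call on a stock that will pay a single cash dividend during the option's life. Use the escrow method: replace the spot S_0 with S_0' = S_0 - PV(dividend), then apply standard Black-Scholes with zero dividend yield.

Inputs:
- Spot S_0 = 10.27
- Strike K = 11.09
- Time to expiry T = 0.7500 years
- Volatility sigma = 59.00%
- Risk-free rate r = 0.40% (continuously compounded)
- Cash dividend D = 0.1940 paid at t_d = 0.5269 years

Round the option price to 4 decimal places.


PV(D) = D * exp(-r * t_d) = 0.1940 * 0.99789462 = 0.19359156
S_0' = S_0 - PV(D) = 10.2700 - 0.19359156 = 10.07640844
d1 = (ln(S_0'/K) + (r + sigma^2/2)*T) / (sigma*sqrt(T)) = 0.07376500
d2 = d1 - sigma*sqrt(T) = -0.43718999
exp(-rT) = 0.99700450
N(d1) = 0.52940131; N(d2) = 0.33098678
C = S_0' * N(d1) - K * exp(-rT) * N(d2) = 10.07640844 * 0.52940131 - 11.0900 * 0.99700450 * 0.33098678 = 1.6748

Answer: Price = 1.6748


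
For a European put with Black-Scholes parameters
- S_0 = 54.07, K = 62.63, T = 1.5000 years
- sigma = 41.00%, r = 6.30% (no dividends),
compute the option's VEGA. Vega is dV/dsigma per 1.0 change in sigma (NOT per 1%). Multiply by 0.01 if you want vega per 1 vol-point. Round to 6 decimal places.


d1 = 0.1465912209; d2 = -0.3555541764
phi(d1) = 0.3946787934; exp(-qT) = 1.0000000000; exp(-rT) = 0.9098277346
Vega = S * exp(-qT) * phi(d1) * sqrt(T) = 54.0700 * 1.0000000000 * 0.3946787934 * 1.2247448714 = 26.136401

Answer: Vega = 26.136401


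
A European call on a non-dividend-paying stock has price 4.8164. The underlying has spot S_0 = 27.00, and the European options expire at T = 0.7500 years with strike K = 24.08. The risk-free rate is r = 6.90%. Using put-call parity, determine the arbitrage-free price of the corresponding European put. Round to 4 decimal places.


Put-call parity: C - P = S_0 * exp(-qT) - K * exp(-rT).
S_0 * exp(-qT) = 27.0000 * 1.00000000 = 27.00000000
K * exp(-rT) = 24.0800 * 0.94956623 = 22.86555479
P = C - S*exp(-qT) + K*exp(-rT)
P = 4.8164 - 27.00000000 + 22.86555479 = 0.6820

Answer: Put price = 0.6820


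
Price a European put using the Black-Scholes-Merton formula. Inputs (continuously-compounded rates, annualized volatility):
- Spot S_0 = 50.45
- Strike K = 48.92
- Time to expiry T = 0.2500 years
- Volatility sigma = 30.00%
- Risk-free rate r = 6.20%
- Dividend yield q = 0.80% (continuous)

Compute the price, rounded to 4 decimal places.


d1 = (ln(S/K) + (r - q + 0.5*sigma^2) * T) / (sigma * sqrt(T)) = 0.37030957
d2 = d1 - sigma * sqrt(T) = 0.22030957
exp(-rT) = 0.98461951; exp(-qT) = 0.99800200
P = K * exp(-rT) * N(-d2) - S_0 * exp(-qT) * N(-d1)
N(-d1) = 0.35557592; N(-d2) = 0.41281503
P = 48.9200 * 0.98461951 * 0.41281503 - 50.4500 * 0.99800200 * 0.35557592 = 1.9813

Answer: Price = 1.9813


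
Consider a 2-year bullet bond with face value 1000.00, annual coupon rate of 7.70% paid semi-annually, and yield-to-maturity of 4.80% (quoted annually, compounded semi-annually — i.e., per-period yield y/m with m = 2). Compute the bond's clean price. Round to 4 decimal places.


Coupon per period c = face * coupon_rate / m = 38.500000
Periods per year m = 2; per-period yield y/m = 0.024000
Number of cashflows N = 4
Cashflows (t years, CF_t, discount factor 1/(1+y/m)^(m*t), PV):
  t = 0.5000: CF_t = 38.500000, DF = 0.976562, PV = 37.597656
  t = 1.0000: CF_t = 38.500000, DF = 0.953674, PV = 36.716461
  t = 1.5000: CF_t = 38.500000, DF = 0.931323, PV = 35.855919
  t = 2.0000: CF_t = 1038.500000, DF = 0.909495, PV = 944.510248
Price P = sum_t PV_t = 1054.680284

Answer: Price = 1054.6803


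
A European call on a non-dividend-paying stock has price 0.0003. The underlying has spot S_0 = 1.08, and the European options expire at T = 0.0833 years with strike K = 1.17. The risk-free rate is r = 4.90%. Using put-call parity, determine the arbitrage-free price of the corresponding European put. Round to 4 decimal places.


Answer: Put price = 0.0855

Derivation:
Put-call parity: C - P = S_0 * exp(-qT) - K * exp(-rT).
S_0 * exp(-qT) = 1.0800 * 1.00000000 = 1.08000000
K * exp(-rT) = 1.1700 * 0.99592662 = 1.16523414
P = C - S*exp(-qT) + K*exp(-rT)
P = 0.0003 - 1.08000000 + 1.16523414 = 0.0855


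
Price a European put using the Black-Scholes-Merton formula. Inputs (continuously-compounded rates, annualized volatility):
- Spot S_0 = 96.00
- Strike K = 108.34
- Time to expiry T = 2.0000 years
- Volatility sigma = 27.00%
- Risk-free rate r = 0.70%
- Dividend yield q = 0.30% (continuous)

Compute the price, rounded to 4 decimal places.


d1 = (ln(S/K) + (r - q + 0.5*sigma^2) * T) / (sigma * sqrt(T)) = -0.10482528
d2 = d1 - sigma * sqrt(T) = -0.48666294
exp(-rT) = 0.98609754; exp(-qT) = 0.99401796
P = K * exp(-rT) * N(-d2) - S_0 * exp(-qT) * N(-d1)
N(-d1) = 0.54174277; N(-d2) = 0.68675139
P = 108.3400 * 0.98609754 * 0.68675139 - 96.0000 * 0.99401796 * 0.54174277 = 21.6721

Answer: Price = 21.6721


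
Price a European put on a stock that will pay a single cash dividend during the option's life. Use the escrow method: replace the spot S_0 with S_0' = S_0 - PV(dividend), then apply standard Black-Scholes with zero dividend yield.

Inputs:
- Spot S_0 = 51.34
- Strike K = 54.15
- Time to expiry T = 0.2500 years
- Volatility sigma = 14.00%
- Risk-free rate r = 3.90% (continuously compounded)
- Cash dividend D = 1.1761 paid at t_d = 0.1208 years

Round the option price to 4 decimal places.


PV(D) = D * exp(-r * t_d) = 1.1761 * 0.99529988 = 1.17057219
S_0' = S_0 - PV(D) = 51.3400 - 1.17057219 = 50.16942781
d1 = (ln(S_0'/K) + (r + sigma^2/2)*T) / (sigma*sqrt(T)) = -0.91645914
d2 = d1 - sigma*sqrt(T) = -0.98645914
exp(-rT) = 0.99029738
N(-d1) = 0.82028694; N(-d2) = 0.83804607
P = K * exp(-rT) * N(-d2) - S_0' * N(-d1) = 54.1500 * 0.99029738 * 0.83804607 - 50.16942781 * 0.82028694 = 3.7866

Answer: Price = 3.7866


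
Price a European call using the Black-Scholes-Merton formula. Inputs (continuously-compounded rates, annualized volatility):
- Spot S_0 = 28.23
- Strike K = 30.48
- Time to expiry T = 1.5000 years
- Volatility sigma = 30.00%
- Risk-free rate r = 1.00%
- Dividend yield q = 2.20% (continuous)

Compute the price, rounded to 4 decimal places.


Answer: Price = 2.9590

Derivation:
d1 = (ln(S/K) + (r - q + 0.5*sigma^2) * T) / (sigma * sqrt(T)) = -0.07398953
d2 = d1 - sigma * sqrt(T) = -0.44141299
exp(-rT) = 0.98511194; exp(-qT) = 0.96753856
C = S_0 * exp(-qT) * N(d1) - K * exp(-rT) * N(d2)
N(d1) = 0.47050936; N(d2) = 0.32945702
C = 28.2300 * 0.96753856 * 0.47050936 - 30.4800 * 0.98511194 * 0.32945702 = 2.9590


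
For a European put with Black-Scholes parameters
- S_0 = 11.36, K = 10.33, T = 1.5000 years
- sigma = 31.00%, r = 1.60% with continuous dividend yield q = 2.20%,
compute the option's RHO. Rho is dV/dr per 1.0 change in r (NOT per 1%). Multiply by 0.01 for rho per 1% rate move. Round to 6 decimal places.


Answer: Rho = -7.341747

Derivation:
d1 = 0.4164689102; d2 = 0.0367980000
phi(d1) = 0.3658024996; exp(-qT) = 0.9675385596; exp(-rT) = 0.9762857098
N(-d2) = 0.4853230344
Rho = -K*T*exp(-rT)*N(-d2) = -10.3300 * 1.5000 * 0.9762857098 * 0.4853230344 = -7.341747


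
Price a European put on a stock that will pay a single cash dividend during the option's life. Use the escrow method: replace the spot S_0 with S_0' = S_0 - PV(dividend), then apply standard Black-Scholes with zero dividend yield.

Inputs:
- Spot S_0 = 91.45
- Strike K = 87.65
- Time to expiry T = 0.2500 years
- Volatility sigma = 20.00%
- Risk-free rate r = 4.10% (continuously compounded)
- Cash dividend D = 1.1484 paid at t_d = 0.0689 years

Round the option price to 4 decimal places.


Answer: Price = 2.0357

Derivation:
PV(D) = D * exp(-r * t_d) = 1.1484 * 0.99717909 = 1.14516046
S_0' = S_0 - PV(D) = 91.4500 - 1.14516046 = 90.30483954
d1 = (ln(S_0'/K) + (r + sigma^2/2)*T) / (sigma*sqrt(T)) = 0.45089442
d2 = d1 - sigma*sqrt(T) = 0.35089442
exp(-rT) = 0.98980235
N(-d1) = 0.32603282; N(-d2) = 0.36283378
P = K * exp(-rT) * N(-d2) - S_0' * N(-d1) = 87.6500 * 0.98980235 * 0.36283378 - 90.30483954 * 0.32603282 = 2.0357


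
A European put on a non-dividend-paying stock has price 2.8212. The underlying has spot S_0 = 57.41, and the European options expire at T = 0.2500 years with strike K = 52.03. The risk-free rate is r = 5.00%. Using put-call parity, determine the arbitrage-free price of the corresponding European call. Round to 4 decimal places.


Put-call parity: C - P = S_0 * exp(-qT) - K * exp(-rT).
S_0 * exp(-qT) = 57.4100 * 1.00000000 = 57.41000000
K * exp(-rT) = 52.0300 * 0.98757780 = 51.38367296
C = P + S*exp(-qT) - K*exp(-rT)
C = 2.8212 + 57.41000000 - 51.38367296 = 8.8475

Answer: Call price = 8.8475


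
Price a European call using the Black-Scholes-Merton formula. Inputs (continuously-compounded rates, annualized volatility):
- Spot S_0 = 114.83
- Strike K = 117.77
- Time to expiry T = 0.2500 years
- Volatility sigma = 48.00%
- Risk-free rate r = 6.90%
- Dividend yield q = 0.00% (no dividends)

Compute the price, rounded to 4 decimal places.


d1 = (ln(S/K) + (r - q + 0.5*sigma^2) * T) / (sigma * sqrt(T)) = 0.08653835
d2 = d1 - sigma * sqrt(T) = -0.15346165
exp(-rT) = 0.98289793; exp(-qT) = 1.00000000
C = S_0 * exp(-qT) * N(d1) - K * exp(-rT) * N(d2)
N(d1) = 0.53448076; N(d2) = 0.43901712
C = 114.8300 * 1.00000000 * 0.53448076 - 117.7700 * 0.98289793 * 0.43901712 = 10.5556

Answer: Price = 10.5556


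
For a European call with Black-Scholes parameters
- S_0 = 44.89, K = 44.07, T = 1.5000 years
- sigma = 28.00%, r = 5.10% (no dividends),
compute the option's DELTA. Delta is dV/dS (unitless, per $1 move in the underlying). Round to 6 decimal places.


Answer: Delta = 0.673033

Derivation:
d1 = 0.4483026207; d2 = 0.1053740567
phi(d1) = 0.3608019259; exp(-qT) = 1.0000000000; exp(-rT) = 0.9263529143
N(d1) = 0.6730325952
Delta = exp(-qT) * N(d1) = 1.0000000000 * 0.6730325952 = 0.673033


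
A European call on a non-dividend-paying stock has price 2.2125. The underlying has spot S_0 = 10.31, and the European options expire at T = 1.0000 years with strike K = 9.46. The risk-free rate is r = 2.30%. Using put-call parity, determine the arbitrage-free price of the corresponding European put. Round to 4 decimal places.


Answer: Put price = 1.1474

Derivation:
Put-call parity: C - P = S_0 * exp(-qT) - K * exp(-rT).
S_0 * exp(-qT) = 10.3100 * 1.00000000 = 10.31000000
K * exp(-rT) = 9.4600 * 0.97726248 = 9.24490310
P = C - S*exp(-qT) + K*exp(-rT)
P = 2.2125 - 10.31000000 + 9.24490310 = 1.1474


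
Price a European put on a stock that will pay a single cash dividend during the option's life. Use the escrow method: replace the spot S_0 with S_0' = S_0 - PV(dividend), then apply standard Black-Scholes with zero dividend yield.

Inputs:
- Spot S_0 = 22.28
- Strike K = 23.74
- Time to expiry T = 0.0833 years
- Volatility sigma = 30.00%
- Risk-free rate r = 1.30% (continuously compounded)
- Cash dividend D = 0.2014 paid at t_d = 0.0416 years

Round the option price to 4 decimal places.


Answer: Price = 1.8632

Derivation:
PV(D) = D * exp(-r * t_d) = 0.2014 * 0.99945935 = 0.20129111
S_0' = S_0 - PV(D) = 22.2800 - 0.20129111 = 22.07870889
d1 = (ln(S_0'/K) + (r + sigma^2/2)*T) / (sigma*sqrt(T)) = -0.78207626
d2 = d1 - sigma*sqrt(T) = -0.86866148
exp(-rT) = 0.99891769
N(-d1) = 0.78291512; N(-d2) = 0.80748384
P = K * exp(-rT) * N(-d2) - S_0' * N(-d1) = 23.7400 * 0.99891769 * 0.80748384 - 22.07870889 * 0.78291512 = 1.8632


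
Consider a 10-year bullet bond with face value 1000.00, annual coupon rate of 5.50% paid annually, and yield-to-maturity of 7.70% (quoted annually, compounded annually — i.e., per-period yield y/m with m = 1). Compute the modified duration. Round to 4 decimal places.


Answer: Modified duration = 7.1992

Derivation:
Coupon per period c = face * coupon_rate / m = 55.000000
Periods per year m = 1; per-period yield y/m = 0.077000
Number of cashflows N = 10
Cashflows (t years, CF_t, discount factor 1/(1+y/m)^(m*t), PV):
  t = 1.0000: CF_t = 55.000000, DF = 0.928505, PV = 51.067781
  t = 2.0000: CF_t = 55.000000, DF = 0.862122, PV = 47.416695
  t = 3.0000: CF_t = 55.000000, DF = 0.800484, PV = 44.026644
  t = 4.0000: CF_t = 55.000000, DF = 0.743254, PV = 40.878964
  t = 5.0000: CF_t = 55.000000, DF = 0.690115, PV = 37.956326
  t = 6.0000: CF_t = 55.000000, DF = 0.640775, PV = 35.242643
  t = 7.0000: CF_t = 55.000000, DF = 0.594963, PV = 32.722974
  t = 8.0000: CF_t = 55.000000, DF = 0.552426, PV = 30.383448
  t = 9.0000: CF_t = 55.000000, DF = 0.512931, PV = 28.211187
  t = 10.0000: CF_t = 1055.000000, DF = 0.476259, PV = 502.452980
Price P = sum_t PV_t = 850.359643
First compute Macaulay numerator sum_t t * PV_t:
  t * PV_t at t = 1.0000: 51.067781
  t * PV_t at t = 2.0000: 94.833391
  t * PV_t at t = 3.0000: 132.079931
  t * PV_t at t = 4.0000: 163.515854
  t * PV_t at t = 5.0000: 189.781632
  t * PV_t at t = 6.0000: 211.455858
  t * PV_t at t = 7.0000: 229.060818
  t * PV_t at t = 8.0000: 243.067587
  t * PV_t at t = 9.0000: 253.900683
  t * PV_t at t = 10.0000: 5024.529804
Macaulay duration D = 6593.293338 / 850.359643 = 7.753535
Modified duration = D / (1 + y/m) = 7.753535 / (1 + 0.077000) = 7.199197


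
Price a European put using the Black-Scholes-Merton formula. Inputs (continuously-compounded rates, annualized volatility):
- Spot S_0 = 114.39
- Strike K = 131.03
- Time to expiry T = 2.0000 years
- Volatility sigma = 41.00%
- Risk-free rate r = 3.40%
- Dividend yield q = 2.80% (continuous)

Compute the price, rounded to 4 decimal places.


Answer: Price = 34.0071

Derivation:
d1 = (ln(S/K) + (r - q + 0.5*sigma^2) * T) / (sigma * sqrt(T)) = 0.07638022
d2 = d1 - sigma * sqrt(T) = -0.50344734
exp(-rT) = 0.93426047; exp(-qT) = 0.94553914
P = K * exp(-rT) * N(-d2) - S_0 * exp(-qT) * N(-d1)
N(-d1) = 0.46955830; N(-d2) = 0.69267510
P = 131.0300 * 0.93426047 * 0.69267510 - 114.3900 * 0.94553914 * 0.46955830 = 34.0071


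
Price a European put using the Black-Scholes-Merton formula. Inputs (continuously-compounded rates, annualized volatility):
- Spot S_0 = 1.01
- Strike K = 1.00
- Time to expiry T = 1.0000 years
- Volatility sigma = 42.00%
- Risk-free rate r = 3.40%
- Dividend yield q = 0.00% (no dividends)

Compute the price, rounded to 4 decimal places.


d1 = (ln(S/K) + (r - q + 0.5*sigma^2) * T) / (sigma * sqrt(T)) = 0.31464364
d2 = d1 - sigma * sqrt(T) = -0.10535636
exp(-rT) = 0.96657150; exp(-qT) = 1.00000000
P = K * exp(-rT) * N(-d2) - S_0 * exp(-qT) * N(-d1)
N(-d1) = 0.37651612; N(-d2) = 0.54195348
P = 1.0000 * 0.96657150 * 0.54195348 - 1.0100 * 1.00000000 * 0.37651612 = 0.1436

Answer: Price = 0.1436


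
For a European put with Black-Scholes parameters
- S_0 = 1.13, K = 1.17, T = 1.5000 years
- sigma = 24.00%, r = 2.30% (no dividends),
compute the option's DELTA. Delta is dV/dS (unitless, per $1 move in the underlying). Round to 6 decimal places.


Answer: Delta = -0.441962

Derivation:
d1 = 0.1459959979; d2 = -0.1479427713
phi(d1) = 0.3947131624; exp(-qT) = 1.0000000000; exp(-rT) = 0.9660883397
N(-d1) = 0.4419622739
Delta = -exp(-qT) * N(-d1) = -1.0000000000 * 0.4419622739 = -0.441962


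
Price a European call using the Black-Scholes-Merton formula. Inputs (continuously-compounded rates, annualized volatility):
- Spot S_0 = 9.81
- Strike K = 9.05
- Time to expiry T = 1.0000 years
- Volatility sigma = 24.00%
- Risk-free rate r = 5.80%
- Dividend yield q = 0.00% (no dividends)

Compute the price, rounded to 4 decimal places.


Answer: Price = 1.6527

Derivation:
d1 = (ln(S/K) + (r - q + 0.5*sigma^2) * T) / (sigma * sqrt(T)) = 0.69765632
d2 = d1 - sigma * sqrt(T) = 0.45765632
exp(-rT) = 0.94364995; exp(-qT) = 1.00000000
C = S_0 * exp(-qT) * N(d1) - K * exp(-rT) * N(d2)
N(d1) = 0.75730392; N(d2) = 0.67640031
C = 9.8100 * 1.00000000 * 0.75730392 - 9.0500 * 0.94364995 * 0.67640031 = 1.6527


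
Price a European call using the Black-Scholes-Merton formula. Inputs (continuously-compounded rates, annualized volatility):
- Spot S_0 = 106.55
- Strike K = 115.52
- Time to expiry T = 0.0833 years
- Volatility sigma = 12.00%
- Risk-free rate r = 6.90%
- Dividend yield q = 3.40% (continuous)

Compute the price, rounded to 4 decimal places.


d1 = (ln(S/K) + (r - q + 0.5*sigma^2) * T) / (sigma * sqrt(T)) = -2.23231108
d2 = d1 - sigma * sqrt(T) = -2.26694516
exp(-rT) = 0.99426879; exp(-qT) = 0.99717181
C = S_0 * exp(-qT) * N(d1) - K * exp(-rT) * N(d2)
N(d1) = 0.01279721; N(d2) = 0.01169679
C = 106.5500 * 0.99717181 * 0.01279721 - 115.5200 * 0.99426879 * 0.01169679 = 0.0162

Answer: Price = 0.0162


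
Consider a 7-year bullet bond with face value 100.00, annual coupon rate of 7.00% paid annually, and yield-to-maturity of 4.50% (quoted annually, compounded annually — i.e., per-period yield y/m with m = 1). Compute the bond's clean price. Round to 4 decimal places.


Answer: Price = 114.7318

Derivation:
Coupon per period c = face * coupon_rate / m = 7.000000
Periods per year m = 1; per-period yield y/m = 0.045000
Number of cashflows N = 7
Cashflows (t years, CF_t, discount factor 1/(1+y/m)^(m*t), PV):
  t = 1.0000: CF_t = 7.000000, DF = 0.956938, PV = 6.698565
  t = 2.0000: CF_t = 7.000000, DF = 0.915730, PV = 6.410110
  t = 3.0000: CF_t = 7.000000, DF = 0.876297, PV = 6.134076
  t = 4.0000: CF_t = 7.000000, DF = 0.838561, PV = 5.869929
  t = 5.0000: CF_t = 7.000000, DF = 0.802451, PV = 5.617157
  t = 6.0000: CF_t = 7.000000, DF = 0.767896, PV = 5.375270
  t = 7.0000: CF_t = 107.000000, DF = 0.734828, PV = 78.626645
Price P = sum_t PV_t = 114.731752


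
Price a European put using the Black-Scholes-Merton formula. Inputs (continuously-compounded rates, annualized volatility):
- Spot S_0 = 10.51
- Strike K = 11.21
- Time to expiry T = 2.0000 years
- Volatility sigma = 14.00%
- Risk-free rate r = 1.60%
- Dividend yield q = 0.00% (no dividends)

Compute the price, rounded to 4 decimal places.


Answer: Price = 1.0272

Derivation:
d1 = (ln(S/K) + (r - q + 0.5*sigma^2) * T) / (sigma * sqrt(T)) = -0.06504904
d2 = d1 - sigma * sqrt(T) = -0.26303894
exp(-rT) = 0.96850658; exp(-qT) = 1.00000000
P = K * exp(-rT) * N(-d2) - S_0 * exp(-qT) * N(-d1)
N(-d1) = 0.52593252; N(-d2) = 0.60373972
P = 11.2100 * 0.96850658 * 0.60373972 - 10.5100 * 1.00000000 * 0.52593252 = 1.0272


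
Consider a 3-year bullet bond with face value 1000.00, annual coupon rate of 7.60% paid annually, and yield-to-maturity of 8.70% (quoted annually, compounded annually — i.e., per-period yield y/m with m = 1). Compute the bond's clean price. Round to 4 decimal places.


Answer: Price = 972.0062

Derivation:
Coupon per period c = face * coupon_rate / m = 76.000000
Periods per year m = 1; per-period yield y/m = 0.087000
Number of cashflows N = 3
Cashflows (t years, CF_t, discount factor 1/(1+y/m)^(m*t), PV):
  t = 1.0000: CF_t = 76.000000, DF = 0.919963, PV = 69.917203
  t = 2.0000: CF_t = 76.000000, DF = 0.846332, PV = 64.321254
  t = 3.0000: CF_t = 1076.000000, DF = 0.778595, PV = 837.767752
Price P = sum_t PV_t = 972.006209


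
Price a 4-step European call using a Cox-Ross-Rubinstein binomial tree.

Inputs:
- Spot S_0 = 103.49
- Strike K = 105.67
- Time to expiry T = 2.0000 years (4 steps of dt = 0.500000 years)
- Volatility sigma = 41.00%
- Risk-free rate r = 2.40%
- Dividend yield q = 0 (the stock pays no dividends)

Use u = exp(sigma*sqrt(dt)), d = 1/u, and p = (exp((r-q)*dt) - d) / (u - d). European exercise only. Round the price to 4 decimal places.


dt = T/N = 0.500000
u = exp(sigma*sqrt(dt)) = 1.336312; d = 1/u = 0.748328
p = (exp((r-q)*dt) - d) / (u - d) = 0.448557
Discount per step: exp(-r*dt) = 0.988072
Stock lattice S(k, i) with i counting down-moves:
  k=0: S(0,0) = 103.4900
  k=1: S(1,0) = 138.2950; S(1,1) = 77.4445
  k=2: S(2,0) = 184.8052; S(2,1) = 103.4900; S(2,2) = 57.9539
  k=3: S(3,0) = 246.9575; S(3,1) = 138.2950; S(3,2) = 77.4445; S(3,3) = 43.3685
  k=4: S(4,0) = 330.0124; S(4,1) = 184.8052; S(4,2) = 103.4900; S(4,3) = 57.9539; S(4,4) = 32.4539
Terminal payoffs V(N, i) = max(S_T - K, 0):
  V(4,0) = 224.342361; V(4,1) = 79.135247; V(4,2) = 0.000000; V(4,3) = 0.000000; V(4,4) = 0.000000
Backward induction: V(k, i) = exp(-r*dt) * [p * V(k+1, i) + (1-p) * V(k+1, i+1)].
  V(3,0) = exp(-r*dt) * [p*224.342361 + (1-p)*79.135247] = 142.547980
  V(3,1) = exp(-r*dt) * [p*79.135247 + (1-p)*0.000000] = 35.073226
  V(3,2) = exp(-r*dt) * [p*0.000000 + (1-p)*0.000000] = 0.000000
  V(3,3) = exp(-r*dt) * [p*0.000000 + (1-p)*0.000000] = 0.000000
  V(2,0) = exp(-r*dt) * [p*142.547980 + (1-p)*35.073226] = 82.288331
  V(2,1) = exp(-r*dt) * [p*35.073226 + (1-p)*0.000000] = 15.544668
  V(2,2) = exp(-r*dt) * [p*0.000000 + (1-p)*0.000000] = 0.000000
  V(1,0) = exp(-r*dt) * [p*82.288331 + (1-p)*15.544668] = 44.940447
  V(1,1) = exp(-r*dt) * [p*15.544668 + (1-p)*0.000000] = 6.889492
  V(0,0) = exp(-r*dt) * [p*44.940447 + (1-p)*6.889492] = 23.671728

Answer: Price = V(0,0) = 23.6717


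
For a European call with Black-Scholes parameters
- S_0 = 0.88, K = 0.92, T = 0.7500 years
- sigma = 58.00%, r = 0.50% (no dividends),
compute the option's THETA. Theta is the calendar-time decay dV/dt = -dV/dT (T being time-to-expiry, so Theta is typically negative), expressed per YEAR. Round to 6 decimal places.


Answer: Theta = -0.117566

Derivation:
d1 = 0.1701157341; d2 = -0.3321790001
phi(d1) = 0.3932112756; exp(-qT) = 1.0000000000; exp(-rT) = 0.9962570225
Theta = -S*exp(-qT)*phi(d1)*sigma/(2*sqrt(T)) - r*K*exp(-rT)*N(d2) + q*S*exp(-qT)*N(d1)
N(d1) = 0.5675404401; N(d2) = 0.3698770499; sqrt(T) = 0.8660254038
Term 1 = -0.8800 * 1.0000000000 * 0.3932112756 * 0.5800 / (2 * 0.8660254038) = -0.1158713325
Term 2 = -0.0050 * 0.9200 * 0.9962570225 * 0.3698770499 = -0.0016950660
Term 3 = 0 (no dividend yield, q = 0)
Theta = -0.1158713325 + (-0.0016950660) + (0.0000000000) = -0.117566


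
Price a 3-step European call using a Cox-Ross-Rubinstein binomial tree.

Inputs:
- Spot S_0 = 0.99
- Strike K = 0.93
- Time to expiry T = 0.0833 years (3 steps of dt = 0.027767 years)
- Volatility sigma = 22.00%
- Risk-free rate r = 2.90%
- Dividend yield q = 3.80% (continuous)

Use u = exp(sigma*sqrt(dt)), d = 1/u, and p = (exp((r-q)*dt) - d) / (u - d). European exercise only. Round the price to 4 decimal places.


dt = T/N = 0.027767
u = exp(sigma*sqrt(dt)) = 1.037340; d = 1/u = 0.964004
p = (exp((r-q)*dt) - d) / (u - d) = 0.487429
Discount per step: exp(-r*dt) = 0.999195
Stock lattice S(k, i) with i counting down-moves:
  k=0: S(0,0) = 0.9900
  k=1: S(1,0) = 1.0270; S(1,1) = 0.9544
  k=2: S(2,0) = 1.0653; S(2,1) = 0.9900; S(2,2) = 0.9200
  k=3: S(3,0) = 1.1051; S(3,1) = 1.0270; S(3,2) = 0.9544; S(3,3) = 0.8869
Terminal payoffs V(N, i) = max(S_T - K, 0):
  V(3,0) = 0.175091; V(3,1) = 0.096966; V(3,2) = 0.024364; V(3,3) = 0.000000
Backward induction: V(k, i) = exp(-r*dt) * [p * V(k+1, i) + (1-p) * V(k+1, i+1)].
  V(2,0) = exp(-r*dt) * [p*0.175091 + (1-p)*0.096966] = 0.134938
  V(2,1) = exp(-r*dt) * [p*0.096966 + (1-p)*0.024364] = 0.059705
  V(2,2) = exp(-r*dt) * [p*0.024364 + (1-p)*0.000000] = 0.011866
  V(1,0) = exp(-r*dt) * [p*0.134938 + (1-p)*0.059705] = 0.096298
  V(1,1) = exp(-r*dt) * [p*0.059705 + (1-p)*0.011866] = 0.035156
  V(0,0) = exp(-r*dt) * [p*0.096298 + (1-p)*0.035156] = 0.064906

Answer: Price = V(0,0) = 0.0649


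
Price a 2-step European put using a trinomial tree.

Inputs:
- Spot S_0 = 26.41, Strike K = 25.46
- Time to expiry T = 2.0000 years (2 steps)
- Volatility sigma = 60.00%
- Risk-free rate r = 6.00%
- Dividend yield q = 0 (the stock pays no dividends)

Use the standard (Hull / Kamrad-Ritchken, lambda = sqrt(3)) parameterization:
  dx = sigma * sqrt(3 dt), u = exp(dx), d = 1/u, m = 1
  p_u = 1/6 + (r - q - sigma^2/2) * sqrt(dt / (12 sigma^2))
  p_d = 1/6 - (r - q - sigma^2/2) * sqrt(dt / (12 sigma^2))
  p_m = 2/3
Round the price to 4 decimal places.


Answer: Price = V(0,0) = 5.2667

Derivation:
dt = T/N = 1.000000; dx = sigma*sqrt(3*dt) = 1.039230
u = exp(dx) = 2.827041; d = 1/u = 0.353727
p_u = 0.108932, p_m = 0.666667, p_d = 0.224402
Discount per step: exp(-r*dt) = 0.941765
Stock lattice S(k, j) with j the centered position index:
  k=0: S(0,+0) = 26.4100
  k=1: S(1,-1) = 9.3419; S(1,+0) = 26.4100; S(1,+1) = 74.6621
  k=2: S(2,-2) = 3.3045; S(2,-1) = 9.3419; S(2,+0) = 26.4100; S(2,+1) = 74.6621; S(2,+2) = 211.0729
Terminal payoffs V(N, j) = max(K - S_T, 0):
  V(2,-2) = 22.155511; V(2,-1) = 16.118076; V(2,+0) = 0.000000; V(2,+1) = 0.000000; V(2,+2) = 0.000000
Backward induction: V(k, j) = exp(-r*dt) * [p_u * V(k+1, j+1) + p_m * V(k+1, j) + p_d * V(k+1, j-1)]
  V(1,-1) = exp(-r*dt) * [p_u*0.000000 + p_m*16.118076 + p_d*22.155511] = 14.801824
  V(1,+0) = exp(-r*dt) * [p_u*0.000000 + p_m*0.000000 + p_d*16.118076] = 3.406290
  V(1,+1) = exp(-r*dt) * [p_u*0.000000 + p_m*0.000000 + p_d*0.000000] = 0.000000
  V(0,+0) = exp(-r*dt) * [p_u*0.000000 + p_m*3.406290 + p_d*14.801824] = 5.266738


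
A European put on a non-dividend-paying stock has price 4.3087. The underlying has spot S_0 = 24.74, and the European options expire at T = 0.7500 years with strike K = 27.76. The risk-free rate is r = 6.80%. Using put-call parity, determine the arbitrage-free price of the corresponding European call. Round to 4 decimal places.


Put-call parity: C - P = S_0 * exp(-qT) - K * exp(-rT).
S_0 * exp(-qT) = 24.7400 * 1.00000000 = 24.74000000
K * exp(-rT) = 27.7600 * 0.95027867 = 26.37973589
C = P + S*exp(-qT) - K*exp(-rT)
C = 4.3087 + 24.74000000 - 26.37973589 = 2.6690

Answer: Call price = 2.6690


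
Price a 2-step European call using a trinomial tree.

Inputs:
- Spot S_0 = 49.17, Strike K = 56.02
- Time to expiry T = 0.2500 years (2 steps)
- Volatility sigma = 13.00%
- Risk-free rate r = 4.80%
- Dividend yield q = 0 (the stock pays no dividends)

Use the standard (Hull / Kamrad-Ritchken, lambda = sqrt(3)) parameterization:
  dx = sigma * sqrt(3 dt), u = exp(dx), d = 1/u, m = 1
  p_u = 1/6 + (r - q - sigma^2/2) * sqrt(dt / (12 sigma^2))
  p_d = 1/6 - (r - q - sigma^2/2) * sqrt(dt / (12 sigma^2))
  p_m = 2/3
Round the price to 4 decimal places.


Answer: Price = V(0,0) = 0.0632

Derivation:
dt = T/N = 0.125000; dx = sigma*sqrt(3*dt) = 0.079608
u = exp(dx) = 1.082863; d = 1/u = 0.923478
p_u = 0.197717, p_m = 0.666667, p_d = 0.135616
Discount per step: exp(-r*dt) = 0.994018
Stock lattice S(k, j) with j the centered position index:
  k=0: S(0,+0) = 49.1700
  k=1: S(1,-1) = 45.4074; S(1,+0) = 49.1700; S(1,+1) = 53.2444
  k=2: S(2,-2) = 41.9327; S(2,-1) = 45.4074; S(2,+0) = 49.1700; S(2,+1) = 53.2444; S(2,+2) = 57.6564
Terminal payoffs V(N, j) = max(S_T - K, 0):
  V(2,-2) = 0.000000; V(2,-1) = 0.000000; V(2,+0) = 0.000000; V(2,+1) = 0.000000; V(2,+2) = 1.636357
Backward induction: V(k, j) = exp(-r*dt) * [p_u * V(k+1, j+1) + p_m * V(k+1, j) + p_d * V(k+1, j-1)]
  V(1,-1) = exp(-r*dt) * [p_u*0.000000 + p_m*0.000000 + p_d*0.000000] = 0.000000
  V(1,+0) = exp(-r*dt) * [p_u*0.000000 + p_m*0.000000 + p_d*0.000000] = 0.000000
  V(1,+1) = exp(-r*dt) * [p_u*1.636357 + p_m*0.000000 + p_d*0.000000] = 0.321600
  V(0,+0) = exp(-r*dt) * [p_u*0.321600 + p_m*0.000000 + p_d*0.000000] = 0.063206


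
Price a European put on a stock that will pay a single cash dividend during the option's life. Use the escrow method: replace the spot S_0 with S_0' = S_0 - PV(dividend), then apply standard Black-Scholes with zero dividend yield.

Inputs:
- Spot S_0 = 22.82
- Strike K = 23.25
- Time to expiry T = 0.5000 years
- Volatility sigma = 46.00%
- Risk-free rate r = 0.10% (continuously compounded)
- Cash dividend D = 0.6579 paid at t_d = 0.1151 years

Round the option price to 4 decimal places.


PV(D) = D * exp(-r * t_d) = 0.6579 * 0.99988491 = 0.65782428
S_0' = S_0 - PV(D) = 22.8200 - 0.65782428 = 22.16217572
d1 = (ln(S_0'/K) + (r + sigma^2/2)*T) / (sigma*sqrt(T)) = 0.01685345
d2 = d1 - sigma*sqrt(T) = -0.30841567
exp(-rT) = 0.99950012
N(-d1) = 0.49327676; N(-d2) = 0.62111697
P = K * exp(-rT) * N(-d2) - S_0' * N(-d1) = 23.2500 * 0.99950012 * 0.62111697 - 22.16217572 * 0.49327676 = 3.5017

Answer: Price = 3.5017


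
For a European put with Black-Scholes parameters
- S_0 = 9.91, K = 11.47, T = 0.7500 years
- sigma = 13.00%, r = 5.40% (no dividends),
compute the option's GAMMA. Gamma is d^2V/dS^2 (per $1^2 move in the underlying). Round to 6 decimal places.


Answer: Gamma = 0.242244

Derivation:
d1 = -0.8824850631; d2 = -0.9950683656
phi(d1) = 0.2702714441; exp(-qT) = 1.0000000000; exp(-rT) = 0.9603091645
Gamma = exp(-qT) * phi(d1) / (S * sigma * sqrt(T)) = 1.0000000000 * 0.2702714441 / (9.9100 * 0.1300 * 0.8660254038) = 0.242244


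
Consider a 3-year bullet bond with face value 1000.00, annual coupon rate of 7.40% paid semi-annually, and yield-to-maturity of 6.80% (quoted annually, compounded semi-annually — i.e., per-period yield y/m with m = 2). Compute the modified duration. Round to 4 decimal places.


Answer: Modified duration = 2.6568

Derivation:
Coupon per period c = face * coupon_rate / m = 37.000000
Periods per year m = 2; per-period yield y/m = 0.034000
Number of cashflows N = 6
Cashflows (t years, CF_t, discount factor 1/(1+y/m)^(m*t), PV):
  t = 0.5000: CF_t = 37.000000, DF = 0.967118, PV = 35.783366
  t = 1.0000: CF_t = 37.000000, DF = 0.935317, PV = 34.606737
  t = 1.5000: CF_t = 37.000000, DF = 0.904562, PV = 33.468797
  t = 2.0000: CF_t = 37.000000, DF = 0.874818, PV = 32.368276
  t = 2.5000: CF_t = 37.000000, DF = 0.846052, PV = 31.303942
  t = 3.0000: CF_t = 1037.000000, DF = 0.818233, PV = 848.507184
Price P = sum_t PV_t = 1016.038302
First compute Macaulay numerator sum_t t * PV_t:
  t * PV_t at t = 0.5000: 17.891683
  t * PV_t at t = 1.0000: 34.606737
  t * PV_t at t = 1.5000: 50.203196
  t * PV_t at t = 2.0000: 64.736552
  t * PV_t at t = 2.5000: 78.259855
  t * PV_t at t = 3.0000: 2545.521553
Macaulay duration D = 2791.219575 / 1016.038302 = 2.747160
Modified duration = D / (1 + y/m) = 2.747160 / (1 + 0.034000) = 2.656828


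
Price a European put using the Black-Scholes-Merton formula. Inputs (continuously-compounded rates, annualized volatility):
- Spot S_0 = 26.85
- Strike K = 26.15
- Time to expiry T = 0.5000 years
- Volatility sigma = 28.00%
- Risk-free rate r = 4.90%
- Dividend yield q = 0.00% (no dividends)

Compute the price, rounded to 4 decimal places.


Answer: Price = 1.4660

Derivation:
d1 = (ln(S/K) + (r - q + 0.5*sigma^2) * T) / (sigma * sqrt(T)) = 0.35616277
d2 = d1 - sigma * sqrt(T) = 0.15817287
exp(-rT) = 0.97579769; exp(-qT) = 1.00000000
P = K * exp(-rT) * N(-d2) - S_0 * exp(-qT) * N(-d1)
N(-d1) = 0.36085934; N(-d2) = 0.43716029
P = 26.1500 * 0.97579769 * 0.43716029 - 26.8500 * 1.00000000 * 0.36085934 = 1.4660


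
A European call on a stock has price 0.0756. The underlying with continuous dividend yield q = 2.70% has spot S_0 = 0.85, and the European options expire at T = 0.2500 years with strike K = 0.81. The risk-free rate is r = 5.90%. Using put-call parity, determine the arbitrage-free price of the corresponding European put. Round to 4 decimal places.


Answer: Put price = 0.0295

Derivation:
Put-call parity: C - P = S_0 * exp(-qT) - K * exp(-rT).
S_0 * exp(-qT) = 0.8500 * 0.99327273 = 0.84428182
K * exp(-rT) = 0.8100 * 0.98535825 = 0.79814018
P = C - S*exp(-qT) + K*exp(-rT)
P = 0.0756 - 0.84428182 + 0.79814018 = 0.0295
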